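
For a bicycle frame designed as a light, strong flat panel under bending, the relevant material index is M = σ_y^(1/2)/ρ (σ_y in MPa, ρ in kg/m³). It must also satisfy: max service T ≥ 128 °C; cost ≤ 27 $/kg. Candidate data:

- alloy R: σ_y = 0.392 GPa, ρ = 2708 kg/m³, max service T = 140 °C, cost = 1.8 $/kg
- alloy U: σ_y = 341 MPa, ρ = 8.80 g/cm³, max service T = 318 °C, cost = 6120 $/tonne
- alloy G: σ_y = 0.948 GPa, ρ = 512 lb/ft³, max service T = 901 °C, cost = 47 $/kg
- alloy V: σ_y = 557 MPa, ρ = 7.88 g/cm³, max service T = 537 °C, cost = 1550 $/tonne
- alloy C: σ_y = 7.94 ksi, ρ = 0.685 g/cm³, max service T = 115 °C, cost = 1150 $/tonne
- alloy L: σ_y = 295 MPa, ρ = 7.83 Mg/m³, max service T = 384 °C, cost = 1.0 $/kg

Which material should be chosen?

Screen on constraints: max service T ≥ 128 °C; cost ≤ 27 $/kg. Survivors: alloy R, alloy U, alloy V, alloy L.
After converting to SI:
  alloy R: σ_y = 392.0 MPa, ρ = 2708 kg/m³
  alloy U: σ_y = 341.0 MPa, ρ = 8800 kg/m³
  alloy V: σ_y = 557.0 MPa, ρ = 7880 kg/m³
  alloy L: σ_y = 295.0 MPa, ρ = 7830 kg/m³
  alloy R: M = 7.31×10⁻³
  alloy V: M = 3.00×10⁻³
  alloy L: M = 2.19×10⁻³
  alloy U: M = 2.10×10⁻³
Highest index: alloy R.

alloy R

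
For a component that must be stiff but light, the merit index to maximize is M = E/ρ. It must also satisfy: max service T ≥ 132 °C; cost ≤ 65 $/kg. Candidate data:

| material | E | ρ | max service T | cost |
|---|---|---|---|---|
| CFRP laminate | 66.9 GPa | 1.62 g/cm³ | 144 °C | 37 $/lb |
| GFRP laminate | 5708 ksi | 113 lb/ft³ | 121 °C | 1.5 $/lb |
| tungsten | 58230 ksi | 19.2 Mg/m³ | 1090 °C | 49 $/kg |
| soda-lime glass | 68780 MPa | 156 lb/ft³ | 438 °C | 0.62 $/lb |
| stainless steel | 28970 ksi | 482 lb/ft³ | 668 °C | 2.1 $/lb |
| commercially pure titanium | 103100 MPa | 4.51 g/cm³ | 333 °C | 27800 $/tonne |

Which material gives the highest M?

soda-lime glass

Screen on constraints: max service T ≥ 132 °C; cost ≤ 65 $/kg. Survivors: tungsten, soda-lime glass, stainless steel, commercially pure titanium.
In SI units:
  tungsten: E = 401.5 GPa, ρ = 19200 kg/m³
  soda-lime glass: E = 68.78 GPa, ρ = 2499 kg/m³
  stainless steel: E = 199.7 GPa, ρ = 7721 kg/m³
  commercially pure titanium: E = 103.1 GPa, ρ = 4510 kg/m³
  soda-lime glass: M = 27.5 MN·m/kg
  stainless steel: M = 25.9 MN·m/kg
  commercially pure titanium: M = 22.9 MN·m/kg
  tungsten: M = 20.9 MN·m/kg
Soda-lime glass has the largest M.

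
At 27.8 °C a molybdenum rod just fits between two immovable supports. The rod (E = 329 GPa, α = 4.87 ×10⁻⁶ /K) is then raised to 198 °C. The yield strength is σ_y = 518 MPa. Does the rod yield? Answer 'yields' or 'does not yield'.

ΔT = 170.2 K. Constrained thermal stress σ = E·α·ΔT = 329.0×10³ MPa × 4.87×10⁻⁶ × 170.2 = 273 MPa (compressive).
Compare to σ_y = 518 MPa: σ < σ_y, so it does not yield.

does not yield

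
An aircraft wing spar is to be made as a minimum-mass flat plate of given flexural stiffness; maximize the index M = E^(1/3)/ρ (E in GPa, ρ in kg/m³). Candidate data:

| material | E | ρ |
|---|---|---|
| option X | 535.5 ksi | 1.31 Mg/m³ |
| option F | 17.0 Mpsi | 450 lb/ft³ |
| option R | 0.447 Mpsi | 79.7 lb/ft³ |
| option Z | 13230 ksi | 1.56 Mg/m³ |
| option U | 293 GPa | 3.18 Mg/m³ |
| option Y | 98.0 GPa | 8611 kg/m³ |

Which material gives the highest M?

After converting to SI:
  option X: E = 3.692 GPa, ρ = 1310 kg/m³
  option F: E = 117.2 GPa, ρ = 7208 kg/m³
  option R: E = 3.082 GPa, ρ = 1277 kg/m³
  option Z: E = 91.22 GPa, ρ = 1560 kg/m³
  option U: E = 293.0 GPa, ρ = 3180 kg/m³
  option Y: E = 98.00 GPa, ρ = 8611 kg/m³
  option Z: M = 2.89×10⁻³
  option U: M = 2.09×10⁻³
  option X: M = 1.18×10⁻³
  option R: M = 1.14×10⁻³
  option F: M = 0.679×10⁻³
  option Y: M = 0.535×10⁻³
The maximum is for option Z.

option Z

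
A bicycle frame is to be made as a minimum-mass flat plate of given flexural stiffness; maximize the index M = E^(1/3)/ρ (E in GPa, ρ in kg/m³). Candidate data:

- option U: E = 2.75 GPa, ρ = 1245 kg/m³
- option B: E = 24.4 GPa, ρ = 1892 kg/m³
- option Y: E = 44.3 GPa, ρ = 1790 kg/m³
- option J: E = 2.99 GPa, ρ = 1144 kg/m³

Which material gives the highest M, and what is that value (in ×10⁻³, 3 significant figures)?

option Y, M = 1.98×10⁻³

Per-candidate index values:
  option Y: M = 1.98×10⁻³
  option B: M = 1.53×10⁻³
  option J: M = 1.26×10⁻³
  option U: M = 1.13×10⁻³
Option Y has the largest M.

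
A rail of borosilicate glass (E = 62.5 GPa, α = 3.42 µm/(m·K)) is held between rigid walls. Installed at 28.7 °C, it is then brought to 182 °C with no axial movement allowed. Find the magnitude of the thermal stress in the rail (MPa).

ΔT = 153.3 K. Constrained thermal stress σ = E·α·ΔT = 62.50×10³ MPa × 3.42×10⁻⁶ × 153.3 = 32.8 MPa (compressive).

32.8 MPa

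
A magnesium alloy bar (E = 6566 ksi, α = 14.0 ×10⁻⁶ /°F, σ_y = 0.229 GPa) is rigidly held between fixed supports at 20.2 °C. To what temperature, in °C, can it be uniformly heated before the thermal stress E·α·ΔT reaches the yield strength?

221 °C

E = 6566 ksi = 45.27 GPa.
α = 14.0×10⁻⁶/°F × 9/5 = 25.2×10⁻⁶/K.
σ_y = 0.229 GPa = 229.0 MPa.
E·α·ΔT = 229.0 MPa ⇒ ΔT = 229.0 / (45.27×10³ × 25.2×10⁻⁶) = 200.7 K.
T = 20.2 + 200.7 = 220.9 °C.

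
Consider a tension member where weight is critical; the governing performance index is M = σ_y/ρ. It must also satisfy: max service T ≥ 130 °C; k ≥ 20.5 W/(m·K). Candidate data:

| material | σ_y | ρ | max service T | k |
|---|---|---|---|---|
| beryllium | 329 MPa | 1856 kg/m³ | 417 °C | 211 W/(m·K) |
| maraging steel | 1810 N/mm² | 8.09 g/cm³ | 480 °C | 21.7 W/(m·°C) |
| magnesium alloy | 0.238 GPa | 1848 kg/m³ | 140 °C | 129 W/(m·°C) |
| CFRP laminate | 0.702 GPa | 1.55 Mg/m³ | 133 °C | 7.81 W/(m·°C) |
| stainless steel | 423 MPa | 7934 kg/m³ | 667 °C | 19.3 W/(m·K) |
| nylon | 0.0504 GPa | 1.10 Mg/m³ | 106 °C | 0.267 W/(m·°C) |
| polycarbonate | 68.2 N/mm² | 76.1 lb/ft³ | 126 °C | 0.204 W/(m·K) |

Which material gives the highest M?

Screen on constraints: max service T ≥ 130 °C; k ≥ 20.5 W/(m·K). Survivors: beryllium, maraging steel, magnesium alloy.
In SI units:
  beryllium: σ_y = 329.0 MPa, ρ = 1856 kg/m³
  maraging steel: σ_y = 1810 MPa, ρ = 8090 kg/m³
  magnesium alloy: σ_y = 238.0 MPa, ρ = 1848 kg/m³
  maraging steel: M = 224 kN·m/kg
  beryllium: M = 177 kN·m/kg
  magnesium alloy: M = 129 kN·m/kg
Highest index: maraging steel.

maraging steel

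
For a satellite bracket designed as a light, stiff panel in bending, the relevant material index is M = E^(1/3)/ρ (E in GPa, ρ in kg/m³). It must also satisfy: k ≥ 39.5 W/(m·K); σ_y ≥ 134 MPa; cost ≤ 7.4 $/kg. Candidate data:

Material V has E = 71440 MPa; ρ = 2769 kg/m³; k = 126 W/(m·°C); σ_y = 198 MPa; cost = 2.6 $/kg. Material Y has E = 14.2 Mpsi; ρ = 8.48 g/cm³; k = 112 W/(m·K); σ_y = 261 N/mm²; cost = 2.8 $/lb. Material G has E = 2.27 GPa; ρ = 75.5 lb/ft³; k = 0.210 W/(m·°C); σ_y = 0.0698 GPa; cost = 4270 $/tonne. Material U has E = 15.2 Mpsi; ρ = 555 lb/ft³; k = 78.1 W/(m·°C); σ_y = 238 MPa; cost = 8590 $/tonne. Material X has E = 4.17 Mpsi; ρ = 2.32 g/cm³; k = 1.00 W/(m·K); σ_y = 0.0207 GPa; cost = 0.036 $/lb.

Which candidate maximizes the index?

Screen on constraints: k ≥ 39.5 W/(m·K); σ_y ≥ 134 MPa; cost ≤ 7.4 $/kg. Survivors: material V, material Y.
In SI units:
  material V: E = 71.44 GPa, ρ = 2769 kg/m³
  material Y: E = 97.91 GPa, ρ = 8480 kg/m³
  material V: M = 1.50×10⁻³
  material Y: M = 0.544×10⁻³
The maximum is for material V.

material V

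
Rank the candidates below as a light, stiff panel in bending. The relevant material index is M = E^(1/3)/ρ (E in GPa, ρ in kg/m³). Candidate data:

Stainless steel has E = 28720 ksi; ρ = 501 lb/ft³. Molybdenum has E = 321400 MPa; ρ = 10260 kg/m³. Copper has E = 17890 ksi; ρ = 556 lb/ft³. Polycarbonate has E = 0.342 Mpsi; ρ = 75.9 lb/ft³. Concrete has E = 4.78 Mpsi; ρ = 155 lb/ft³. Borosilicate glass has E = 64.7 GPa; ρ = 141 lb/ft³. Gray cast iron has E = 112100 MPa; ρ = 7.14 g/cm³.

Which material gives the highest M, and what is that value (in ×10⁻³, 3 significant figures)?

borosilicate glass, M = 1.78×10⁻³

After converting to SI:
  stainless steel: E = 198.0 GPa, ρ = 8025 kg/m³
  molybdenum: E = 321.4 GPa, ρ = 10260 kg/m³
  copper: E = 123.3 GPa, ρ = 8906 kg/m³
  polycarbonate: E = 2.358 GPa, ρ = 1216 kg/m³
  concrete: E = 32.96 GPa, ρ = 2483 kg/m³
  borosilicate glass: E = 64.70 GPa, ρ = 2259 kg/m³
  gray cast iron: E = 112.1 GPa, ρ = 7140 kg/m³
  borosilicate glass: M = 1.78×10⁻³
  concrete: M = 1.29×10⁻³
  polycarbonate: M = 1.09×10⁻³
  stainless steel: M = 0.726×10⁻³
  gray cast iron: M = 0.675×10⁻³
  molybdenum: M = 0.668×10⁻³
  copper: M = 0.559×10⁻³
Borosilicate glass ranks first.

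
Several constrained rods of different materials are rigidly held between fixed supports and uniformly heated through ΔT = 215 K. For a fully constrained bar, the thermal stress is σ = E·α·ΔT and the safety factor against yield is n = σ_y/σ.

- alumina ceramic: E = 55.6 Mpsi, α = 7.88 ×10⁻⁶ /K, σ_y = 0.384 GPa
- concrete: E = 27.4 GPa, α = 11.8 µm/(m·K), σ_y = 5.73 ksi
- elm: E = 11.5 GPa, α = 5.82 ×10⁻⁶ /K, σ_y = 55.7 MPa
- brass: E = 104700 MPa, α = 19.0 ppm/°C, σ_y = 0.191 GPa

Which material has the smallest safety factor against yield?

brass

Converting E to GPa, α to ×10⁻⁶/K, σ_y to MPa, then σ and n for each:
  alumina ceramic: E = 383.3, α = 7.88, σ_y = 384.0 → σ = 649 MPa, n = 0.591
  concrete: E = 27.40, α = 11.8, σ_y = 39.51 → σ = 69.5 MPa, n = 0.568
  elm: E = 11.50, α = 5.82, σ_y = 55.70 → σ = 14.4 MPa, n = 3.87
  brass: E = 104.7, α = 19.0, σ_y = 191.0 → σ = 428 MPa, n = 0.447
Smallest n: brass with n = 0.447.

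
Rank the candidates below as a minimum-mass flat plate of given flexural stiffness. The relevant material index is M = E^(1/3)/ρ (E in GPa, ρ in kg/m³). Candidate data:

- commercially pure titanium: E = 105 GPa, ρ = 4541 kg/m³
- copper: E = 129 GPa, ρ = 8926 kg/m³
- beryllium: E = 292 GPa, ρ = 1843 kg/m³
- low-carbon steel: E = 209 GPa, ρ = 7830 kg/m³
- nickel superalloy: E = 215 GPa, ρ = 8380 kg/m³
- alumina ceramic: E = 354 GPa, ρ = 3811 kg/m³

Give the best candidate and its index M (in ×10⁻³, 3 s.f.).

beryllium, M = 3.60×10⁻³

Computing M directly (units already consistent):
  beryllium: M = 3.60×10⁻³
  alumina ceramic: M = 1.86×10⁻³
  commercially pure titanium: M = 1.04×10⁻³
  low-carbon steel: M = 0.758×10⁻³
  nickel superalloy: M = 0.715×10⁻³
  copper: M = 0.566×10⁻³
The maximum is for beryllium.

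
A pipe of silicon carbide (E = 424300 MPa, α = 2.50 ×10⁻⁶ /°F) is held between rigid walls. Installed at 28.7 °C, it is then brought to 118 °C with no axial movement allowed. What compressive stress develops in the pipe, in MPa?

171 MPa

E = 424300 MPa = 424.3 GPa.
α = 2.50×10⁻⁶/°F × 9/5 = 4.50×10⁻⁶/K.
ΔT = 89.30 K. Constrained thermal stress σ = E·α·ΔT = 424.3×10³ MPa × 4.50×10⁻⁶ × 89.30 = 171 MPa (compressive).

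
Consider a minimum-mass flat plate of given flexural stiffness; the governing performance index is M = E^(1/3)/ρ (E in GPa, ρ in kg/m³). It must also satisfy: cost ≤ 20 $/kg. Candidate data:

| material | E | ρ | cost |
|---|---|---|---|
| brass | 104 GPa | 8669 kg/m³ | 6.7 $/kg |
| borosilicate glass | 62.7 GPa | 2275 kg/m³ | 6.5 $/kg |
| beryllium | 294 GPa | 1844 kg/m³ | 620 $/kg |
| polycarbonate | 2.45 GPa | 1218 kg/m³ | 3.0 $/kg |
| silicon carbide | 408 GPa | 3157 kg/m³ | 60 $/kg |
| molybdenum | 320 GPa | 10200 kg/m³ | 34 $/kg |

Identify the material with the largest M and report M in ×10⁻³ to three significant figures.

Screen on constraints: cost ≤ 20 $/kg. Survivors: brass, borosilicate glass, polycarbonate.
Evaluate M for each candidate:
  borosilicate glass: M = 1.75×10⁻³
  polycarbonate: M = 1.11×10⁻³
  brass: M = 0.542×10⁻³
Highest index: borosilicate glass.

borosilicate glass, M = 1.75×10⁻³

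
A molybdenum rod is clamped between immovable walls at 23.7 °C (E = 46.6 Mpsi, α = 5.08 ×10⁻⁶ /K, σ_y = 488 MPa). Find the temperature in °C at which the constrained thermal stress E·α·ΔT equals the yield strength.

E = 46.6 Mpsi = 321.3 GPa.
E·α·ΔT = 488.0 MPa ⇒ ΔT = 488.0 / (321.3×10³ × 5.08×10⁻⁶) = 299.0 K.
T = 23.7 + 299.0 = 322.7 °C.

323 °C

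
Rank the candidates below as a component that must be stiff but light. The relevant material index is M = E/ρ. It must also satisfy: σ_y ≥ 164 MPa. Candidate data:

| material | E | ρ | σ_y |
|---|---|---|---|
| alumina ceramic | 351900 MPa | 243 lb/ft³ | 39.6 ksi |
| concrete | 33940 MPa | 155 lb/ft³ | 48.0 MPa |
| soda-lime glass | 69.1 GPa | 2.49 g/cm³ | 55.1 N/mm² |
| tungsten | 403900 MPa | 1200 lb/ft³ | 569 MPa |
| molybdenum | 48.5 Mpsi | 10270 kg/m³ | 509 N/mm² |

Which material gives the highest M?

Screen on constraints: σ_y ≥ 164 MPa. Survivors: alumina ceramic, tungsten, molybdenum.
Normalizing units and computing the index:
  alumina ceramic: E = 351.9 GPa, ρ = 3892 kg/m³
  tungsten: E = 403.9 GPa, ρ = 19220 kg/m³
  molybdenum: E = 334.4 GPa, ρ = 10270 kg/m³
  alumina ceramic: M = 90.4 MN·m/kg
  molybdenum: M = 32.6 MN·m/kg
  tungsten: M = 21.0 MN·m/kg
Alumina ceramic has the largest M.

alumina ceramic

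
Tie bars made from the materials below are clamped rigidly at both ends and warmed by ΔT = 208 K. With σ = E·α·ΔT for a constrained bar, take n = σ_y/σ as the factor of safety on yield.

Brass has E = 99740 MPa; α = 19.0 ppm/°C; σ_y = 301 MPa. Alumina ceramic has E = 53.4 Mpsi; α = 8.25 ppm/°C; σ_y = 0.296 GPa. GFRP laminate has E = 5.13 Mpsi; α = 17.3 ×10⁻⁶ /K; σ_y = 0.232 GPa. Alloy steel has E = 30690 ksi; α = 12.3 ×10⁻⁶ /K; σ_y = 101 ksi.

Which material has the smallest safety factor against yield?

With everything in SI (GPa, ×10⁻⁶/K, MPa):
  brass: E = 99.74, α = 19.0, σ_y = 301.0 → σ = 394 MPa, n = 0.764
  alumina ceramic: E = 368.2, α = 8.25, σ_y = 296.0 → σ = 632 MPa, n = 0.469
  GFRP laminate: E = 35.37, α = 17.3, σ_y = 232.0 → σ = 127 MPa, n = 1.82
  alloy steel: E = 211.6, α = 12.3, σ_y = 696.4 → σ = 541 MPa, n = 1.29
The minimum is alumina ceramic at n = 0.469.

alumina ceramic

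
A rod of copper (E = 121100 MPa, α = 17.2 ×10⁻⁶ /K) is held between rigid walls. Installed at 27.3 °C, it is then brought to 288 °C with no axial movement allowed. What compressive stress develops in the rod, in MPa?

E = 121100 MPa = 121.1 GPa.
ΔT = 260.7 K. Constrained thermal stress σ = E·α·ΔT = 121.1×10³ MPa × 17.2×10⁻⁶ × 260.7 = 543 MPa (compressive).

543 MPa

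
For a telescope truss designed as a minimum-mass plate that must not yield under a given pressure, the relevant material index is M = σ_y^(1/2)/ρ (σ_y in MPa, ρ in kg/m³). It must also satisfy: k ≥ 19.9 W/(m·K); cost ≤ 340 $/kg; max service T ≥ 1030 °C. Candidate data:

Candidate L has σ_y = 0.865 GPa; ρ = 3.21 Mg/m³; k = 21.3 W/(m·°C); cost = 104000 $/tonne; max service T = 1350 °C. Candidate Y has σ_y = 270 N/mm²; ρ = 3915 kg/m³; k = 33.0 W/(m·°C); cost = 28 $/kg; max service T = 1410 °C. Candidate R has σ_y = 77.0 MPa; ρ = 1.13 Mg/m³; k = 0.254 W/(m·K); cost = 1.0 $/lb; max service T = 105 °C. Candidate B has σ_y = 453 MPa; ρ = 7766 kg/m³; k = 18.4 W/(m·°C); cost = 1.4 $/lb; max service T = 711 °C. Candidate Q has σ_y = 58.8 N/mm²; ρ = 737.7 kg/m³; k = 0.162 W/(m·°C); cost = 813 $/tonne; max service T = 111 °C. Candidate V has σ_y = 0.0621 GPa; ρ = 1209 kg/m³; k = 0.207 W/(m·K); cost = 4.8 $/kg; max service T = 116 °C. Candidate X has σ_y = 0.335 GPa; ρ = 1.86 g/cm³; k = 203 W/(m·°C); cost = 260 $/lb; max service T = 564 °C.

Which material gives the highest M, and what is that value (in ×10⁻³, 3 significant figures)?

Screen on constraints: k ≥ 19.9 W/(m·K); cost ≤ 340 $/kg; max service T ≥ 1030 °C. Survivors: candidate L, candidate Y.
Normalizing units and computing the index:
  candidate L: σ_y = 865.0 MPa, ρ = 3210 kg/m³
  candidate Y: σ_y = 270.0 MPa, ρ = 3915 kg/m³
  candidate L: M = 9.16×10⁻³
  candidate Y: M = 4.20×10⁻³
Candidate L has the largest M.

candidate L, M = 9.16×10⁻³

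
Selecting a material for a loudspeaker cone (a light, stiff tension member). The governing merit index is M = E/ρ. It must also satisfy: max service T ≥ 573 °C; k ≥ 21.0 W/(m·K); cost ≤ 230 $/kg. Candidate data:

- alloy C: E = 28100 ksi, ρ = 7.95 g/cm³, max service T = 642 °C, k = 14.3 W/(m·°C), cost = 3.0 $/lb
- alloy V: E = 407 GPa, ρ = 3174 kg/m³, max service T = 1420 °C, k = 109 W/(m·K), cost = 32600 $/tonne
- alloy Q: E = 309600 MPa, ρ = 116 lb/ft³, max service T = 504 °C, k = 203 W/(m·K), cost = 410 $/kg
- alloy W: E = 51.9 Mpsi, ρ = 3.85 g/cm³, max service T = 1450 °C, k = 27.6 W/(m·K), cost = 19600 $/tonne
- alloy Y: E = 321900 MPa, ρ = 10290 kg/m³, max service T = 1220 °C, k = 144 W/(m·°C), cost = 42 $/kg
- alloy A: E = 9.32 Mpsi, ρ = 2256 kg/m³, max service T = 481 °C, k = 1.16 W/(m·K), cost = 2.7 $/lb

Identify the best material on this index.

Screen on constraints: max service T ≥ 573 °C; k ≥ 21.0 W/(m·K); cost ≤ 230 $/kg. Survivors: alloy V, alloy W, alloy Y.
Putting every candidate on a common basis:
  alloy V: E = 407.0 GPa, ρ = 3174 kg/m³
  alloy W: E = 357.8 GPa, ρ = 3850 kg/m³
  alloy Y: E = 321.9 GPa, ρ = 10290 kg/m³
  alloy V: M = 128 MN·m/kg
  alloy W: M = 92.9 MN·m/kg
  alloy Y: M = 31.3 MN·m/kg
Highest index: alloy V.

alloy V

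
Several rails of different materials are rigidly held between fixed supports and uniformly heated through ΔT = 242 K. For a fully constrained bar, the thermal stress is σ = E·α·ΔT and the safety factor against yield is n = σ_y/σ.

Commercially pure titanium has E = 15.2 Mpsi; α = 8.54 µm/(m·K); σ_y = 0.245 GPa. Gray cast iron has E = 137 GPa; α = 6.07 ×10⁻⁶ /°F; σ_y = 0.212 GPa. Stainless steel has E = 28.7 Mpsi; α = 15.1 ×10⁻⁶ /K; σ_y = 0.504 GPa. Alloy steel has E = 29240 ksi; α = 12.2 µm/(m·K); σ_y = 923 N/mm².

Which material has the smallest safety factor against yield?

gray cast iron

With everything in SI (GPa, ×10⁻⁶/K, MPa):
  commercially pure titanium: E = 104.8, α = 8.54, σ_y = 245.0 → σ = 217 MPa, n = 1.13
  gray cast iron: E = 137.0, α = 10.9, σ_y = 212.0 → σ = 362 MPa, n = 0.585
  stainless steel: E = 197.9, α = 15.1, σ_y = 504.0 → σ = 723 MPa, n = 0.697
  alloy steel: E = 201.6, α = 12.2, σ_y = 923.0 → σ = 595 MPa, n = 1.55
Gray cast iron has the lowest safety factor, n = 0.585.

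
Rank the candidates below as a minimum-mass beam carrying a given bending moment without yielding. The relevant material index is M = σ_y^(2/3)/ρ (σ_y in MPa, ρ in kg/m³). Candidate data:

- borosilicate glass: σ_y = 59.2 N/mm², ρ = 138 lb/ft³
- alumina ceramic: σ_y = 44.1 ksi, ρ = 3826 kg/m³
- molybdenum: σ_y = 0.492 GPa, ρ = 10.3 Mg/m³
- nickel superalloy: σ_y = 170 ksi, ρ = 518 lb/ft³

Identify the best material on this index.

nickel superalloy

In SI units:
  borosilicate glass: σ_y = 59.20 MPa, ρ = 2211 kg/m³
  alumina ceramic: σ_y = 304.1 MPa, ρ = 3826 kg/m³
  molybdenum: σ_y = 492.0 MPa, ρ = 10300 kg/m³
  nickel superalloy: σ_y = 1172 MPa, ρ = 8298 kg/m³
  nickel superalloy: M = 13.4×10⁻³
  alumina ceramic: M = 11.8×10⁻³
  borosilicate glass: M = 6.87×10⁻³
  molybdenum: M = 6.05×10⁻³
The maximum is for nickel superalloy.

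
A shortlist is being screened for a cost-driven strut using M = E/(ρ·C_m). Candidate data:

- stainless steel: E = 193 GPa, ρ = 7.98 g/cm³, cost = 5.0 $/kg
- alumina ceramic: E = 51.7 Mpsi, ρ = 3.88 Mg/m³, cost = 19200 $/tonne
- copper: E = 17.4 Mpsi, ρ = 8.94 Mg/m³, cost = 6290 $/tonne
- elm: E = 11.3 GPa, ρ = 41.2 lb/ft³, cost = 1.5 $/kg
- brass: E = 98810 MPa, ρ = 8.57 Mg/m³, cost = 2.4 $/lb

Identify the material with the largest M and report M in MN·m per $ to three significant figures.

elm, M = 11.4 MN·m per $

After converting to SI:
  stainless steel: E = 193.0 GPa, ρ = 7980 kg/m³, cost = 5.000 $/kg
  alumina ceramic: E = 356.5 GPa, ρ = 3880 kg/m³, cost = 19.20 $/kg
  copper: E = 120.0 GPa, ρ = 8940 kg/m³, cost = 6.290 $/kg
  elm: E = 11.30 GPa, ρ = 660.0 kg/m³, cost = 1.500 $/kg
  brass: E = 98.81 GPa, ρ = 8570 kg/m³, cost = 5.291 $/kg
  elm: M = 11.4 MN·m per $
  stainless steel: M = 4.84 MN·m per $
  alumina ceramic: M = 4.78 MN·m per $
  brass: M = 2.18 MN·m per $
  copper: M = 2.13 MN·m per $
Elm ranks first.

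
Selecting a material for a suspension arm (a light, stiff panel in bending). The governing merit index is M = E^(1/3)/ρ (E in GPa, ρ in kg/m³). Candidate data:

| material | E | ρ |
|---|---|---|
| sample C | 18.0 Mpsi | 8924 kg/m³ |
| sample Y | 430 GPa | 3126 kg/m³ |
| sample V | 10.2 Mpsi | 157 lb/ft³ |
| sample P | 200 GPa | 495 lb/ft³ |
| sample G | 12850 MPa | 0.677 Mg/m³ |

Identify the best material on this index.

sample G

Putting every candidate on a common basis:
  sample C: E = 124.1 GPa, ρ = 8924 kg/m³
  sample Y: E = 430.0 GPa, ρ = 3126 kg/m³
  sample V: E = 70.33 GPa, ρ = 2515 kg/m³
  sample P: E = 200.0 GPa, ρ = 7929 kg/m³
  sample G: E = 12.85 GPa, ρ = 677.0 kg/m³
  sample G: M = 3.46×10⁻³
  sample Y: M = 2.41×10⁻³
  sample V: M = 1.64×10⁻³
  sample P: M = 0.738×10⁻³
  sample C: M = 0.559×10⁻³
The maximum is for sample G.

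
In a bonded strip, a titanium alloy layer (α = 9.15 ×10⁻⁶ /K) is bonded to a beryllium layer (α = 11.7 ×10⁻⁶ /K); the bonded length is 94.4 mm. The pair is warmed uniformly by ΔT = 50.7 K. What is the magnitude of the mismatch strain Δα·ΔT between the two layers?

1.29×10⁻⁴

Δα = |9.15 − 11.7|×10⁻⁶/K = 2.55×10⁻⁶/K.
Mismatch strain = Δα·ΔT = 2.55×10⁻⁶ × 50.7 = 1.29×10⁻⁴.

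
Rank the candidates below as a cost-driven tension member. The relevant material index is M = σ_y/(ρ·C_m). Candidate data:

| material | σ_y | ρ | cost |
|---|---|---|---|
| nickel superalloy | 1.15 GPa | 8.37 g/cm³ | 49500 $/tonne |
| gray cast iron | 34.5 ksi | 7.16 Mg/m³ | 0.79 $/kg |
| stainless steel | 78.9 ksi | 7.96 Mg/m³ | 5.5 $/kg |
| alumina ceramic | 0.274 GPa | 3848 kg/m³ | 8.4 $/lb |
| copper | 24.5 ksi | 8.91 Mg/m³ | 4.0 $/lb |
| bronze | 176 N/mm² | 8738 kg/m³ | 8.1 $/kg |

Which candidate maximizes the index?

gray cast iron

Putting every candidate on a common basis:
  nickel superalloy: σ_y = 1150 MPa, ρ = 8370 kg/m³, cost = 49.50 $/kg
  gray cast iron: σ_y = 237.9 MPa, ρ = 7160 kg/m³, cost = 0.7900 $/kg
  stainless steel: σ_y = 544.0 MPa, ρ = 7960 kg/m³, cost = 5.500 $/kg
  alumina ceramic: σ_y = 274.0 MPa, ρ = 3848 kg/m³, cost = 18.52 $/kg
  copper: σ_y = 168.9 MPa, ρ = 8910 kg/m³, cost = 8.818 $/kg
  bronze: σ_y = 176.0 MPa, ρ = 8738 kg/m³, cost = 8.100 $/kg
  gray cast iron: M = 42.1 kN·m per $
  stainless steel: M = 12.4 kN·m per $
  alumina ceramic: M = 3.85 kN·m per $
  nickel superalloy: M = 2.78 kN·m per $
  bronze: M = 2.49 kN·m per $
  copper: M = 2.15 kN·m per $
Gray cast iron has the largest M.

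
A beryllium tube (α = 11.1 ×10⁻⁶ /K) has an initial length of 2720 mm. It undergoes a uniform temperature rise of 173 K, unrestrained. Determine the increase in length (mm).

5.22 mm

ΔL = α·L₀·ΔT = 11.1×10⁻⁶ × 2720 mm × 173.0 K = 5.22 mm.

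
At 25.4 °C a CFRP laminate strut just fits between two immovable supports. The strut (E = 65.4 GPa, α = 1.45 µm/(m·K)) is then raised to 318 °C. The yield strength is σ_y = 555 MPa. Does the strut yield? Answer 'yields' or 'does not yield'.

does not yield

ΔT = 292.6 K. Constrained thermal stress σ = E·α·ΔT = 65.40×10³ MPa × 1.45×10⁻⁶ × 292.6 = 27.7 MPa (compressive).
Compare to σ_y = 555 MPa: σ < σ_y, so it does not yield.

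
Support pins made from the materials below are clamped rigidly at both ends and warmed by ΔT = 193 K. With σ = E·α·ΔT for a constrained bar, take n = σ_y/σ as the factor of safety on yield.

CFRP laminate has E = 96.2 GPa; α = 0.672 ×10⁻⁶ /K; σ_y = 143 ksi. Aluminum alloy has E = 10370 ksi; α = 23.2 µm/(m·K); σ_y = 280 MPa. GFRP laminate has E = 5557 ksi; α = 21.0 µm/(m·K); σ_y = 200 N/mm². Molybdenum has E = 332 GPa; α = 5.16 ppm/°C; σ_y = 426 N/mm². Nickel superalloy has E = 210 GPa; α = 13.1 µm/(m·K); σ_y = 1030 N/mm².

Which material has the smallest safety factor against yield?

aluminum alloy

Converting E to GPa, α to ×10⁻⁶/K, σ_y to MPa, then σ and n for each:
  CFRP laminate: E = 96.20, α = 0.672, σ_y = 986.0 → σ = 12.5 MPa, n = 79.0
  aluminum alloy: E = 71.50, α = 23.2, σ_y = 280.0 → σ = 320 MPa, n = 0.875
  GFRP laminate: E = 38.31, α = 21.0, σ_y = 200.0 → σ = 155 MPa, n = 1.29
  molybdenum: E = 332.0, α = 5.16, σ_y = 426.0 → σ = 331 MPa, n = 1.29
  nickel superalloy: E = 210.0, α = 13.1, σ_y = 1030 → σ = 531 MPa, n = 1.94
Smallest n: aluminum alloy with n = 0.875.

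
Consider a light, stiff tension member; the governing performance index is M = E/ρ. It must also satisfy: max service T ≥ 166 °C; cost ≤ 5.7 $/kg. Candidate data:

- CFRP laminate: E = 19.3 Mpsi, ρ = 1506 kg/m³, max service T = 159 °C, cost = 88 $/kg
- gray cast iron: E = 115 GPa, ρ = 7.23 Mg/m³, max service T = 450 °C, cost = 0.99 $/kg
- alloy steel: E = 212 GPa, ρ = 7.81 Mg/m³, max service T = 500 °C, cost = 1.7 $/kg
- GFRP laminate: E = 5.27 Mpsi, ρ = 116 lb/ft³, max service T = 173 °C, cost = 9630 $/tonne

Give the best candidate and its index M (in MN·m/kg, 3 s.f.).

Screen on constraints: max service T ≥ 166 °C; cost ≤ 5.7 $/kg. Survivors: gray cast iron, alloy steel.
In SI units:
  gray cast iron: E = 115.0 GPa, ρ = 7230 kg/m³
  alloy steel: E = 212.0 GPa, ρ = 7810 kg/m³
  alloy steel: M = 27.1 MN·m/kg
  gray cast iron: M = 15.9 MN·m/kg
Alloy steel ranks first.

alloy steel, M = 27.1 MN·m/kg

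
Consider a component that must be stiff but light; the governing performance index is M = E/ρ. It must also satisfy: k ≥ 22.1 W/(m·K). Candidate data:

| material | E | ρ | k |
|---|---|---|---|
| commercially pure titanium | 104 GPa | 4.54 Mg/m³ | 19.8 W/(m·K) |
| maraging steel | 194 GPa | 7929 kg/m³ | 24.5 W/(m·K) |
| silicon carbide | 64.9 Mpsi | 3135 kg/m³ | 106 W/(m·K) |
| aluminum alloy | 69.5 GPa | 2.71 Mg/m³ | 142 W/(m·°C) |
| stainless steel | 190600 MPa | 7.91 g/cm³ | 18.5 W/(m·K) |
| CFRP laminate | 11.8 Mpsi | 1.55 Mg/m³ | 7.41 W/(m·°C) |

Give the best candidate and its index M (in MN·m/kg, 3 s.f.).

silicon carbide, M = 143 MN·m/kg

Screen on constraints: k ≥ 22.1 W/(m·K). Survivors: maraging steel, silicon carbide, aluminum alloy.
Normalizing units and computing the index:
  maraging steel: E = 194.0 GPa, ρ = 7929 kg/m³
  silicon carbide: E = 447.5 GPa, ρ = 3135 kg/m³
  aluminum alloy: E = 69.50 GPa, ρ = 2710 kg/m³
  silicon carbide: M = 143 MN·m/kg
  aluminum alloy: M = 25.6 MN·m/kg
  maraging steel: M = 24.5 MN·m/kg
The maximum is for silicon carbide.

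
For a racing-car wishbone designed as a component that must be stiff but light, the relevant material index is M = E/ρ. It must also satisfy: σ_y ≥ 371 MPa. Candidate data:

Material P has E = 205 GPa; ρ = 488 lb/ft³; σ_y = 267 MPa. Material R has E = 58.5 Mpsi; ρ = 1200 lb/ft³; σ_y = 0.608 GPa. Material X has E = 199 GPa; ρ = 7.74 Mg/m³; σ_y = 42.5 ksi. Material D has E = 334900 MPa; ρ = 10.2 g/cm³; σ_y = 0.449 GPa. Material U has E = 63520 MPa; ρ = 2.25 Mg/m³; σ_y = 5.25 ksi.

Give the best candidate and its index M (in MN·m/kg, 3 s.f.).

Screen on constraints: σ_y ≥ 371 MPa. Survivors: material R, material D.
Convert each candidate to consistent units, then evaluate M:
  material R: E = 403.3 GPa, ρ = 19220 kg/m³
  material D: E = 334.9 GPa, ρ = 10200 kg/m³
  material D: M = 32.8 MN·m/kg
  material R: M = 21.0 MN·m/kg
The maximum is for material D.

material D, M = 32.8 MN·m/kg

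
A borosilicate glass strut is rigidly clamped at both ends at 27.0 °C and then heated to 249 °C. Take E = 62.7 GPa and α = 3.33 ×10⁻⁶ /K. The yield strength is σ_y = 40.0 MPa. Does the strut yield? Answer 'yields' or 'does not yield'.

ΔT = 222.0 K. Constrained thermal stress σ = E·α·ΔT = 62.70×10³ MPa × 3.33×10⁻⁶ × 222.0 = 46.4 MPa (compressive).
Compare to σ_y = 40.0 MPa: σ ≥ σ_y, so it yields.

yields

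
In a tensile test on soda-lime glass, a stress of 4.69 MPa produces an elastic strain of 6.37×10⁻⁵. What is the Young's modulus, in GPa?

E = σ/ε = 4.69 MPa / 6.37×10⁻⁵ = 73630 MPa = 73.6 GPa.

73.6 GPa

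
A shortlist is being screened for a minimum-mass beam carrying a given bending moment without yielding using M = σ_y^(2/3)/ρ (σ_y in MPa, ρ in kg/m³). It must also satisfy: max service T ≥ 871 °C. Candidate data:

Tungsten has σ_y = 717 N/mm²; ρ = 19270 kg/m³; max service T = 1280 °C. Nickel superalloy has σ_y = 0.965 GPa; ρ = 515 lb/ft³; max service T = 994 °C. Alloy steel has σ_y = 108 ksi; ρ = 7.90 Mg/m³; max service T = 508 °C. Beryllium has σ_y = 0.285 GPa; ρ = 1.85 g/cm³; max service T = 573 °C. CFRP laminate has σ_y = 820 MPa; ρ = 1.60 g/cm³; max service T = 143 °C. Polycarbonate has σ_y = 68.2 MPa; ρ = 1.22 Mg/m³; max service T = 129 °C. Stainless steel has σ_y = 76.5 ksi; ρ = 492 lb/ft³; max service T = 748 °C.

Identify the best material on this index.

Screen on constraints: max service T ≥ 871 °C. Survivors: tungsten, nickel superalloy.
After converting to SI:
  tungsten: σ_y = 717.0 MPa, ρ = 19270 kg/m³
  nickel superalloy: σ_y = 965.0 MPa, ρ = 8250 kg/m³
  nickel superalloy: M = 11.8×10⁻³
  tungsten: M = 4.16×10⁻³
Highest index: nickel superalloy.

nickel superalloy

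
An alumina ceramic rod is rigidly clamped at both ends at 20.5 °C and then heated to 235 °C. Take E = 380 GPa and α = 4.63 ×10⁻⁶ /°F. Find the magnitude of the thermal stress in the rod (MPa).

α = 4.63×10⁻⁶/°F × 9/5 = 8.33×10⁻⁶/K.
ΔT = 214.5 K. Constrained thermal stress σ = E·α·ΔT = 380.0×10³ MPa × 8.33×10⁻⁶ × 214.5 = 679 MPa (compressive).

679 MPa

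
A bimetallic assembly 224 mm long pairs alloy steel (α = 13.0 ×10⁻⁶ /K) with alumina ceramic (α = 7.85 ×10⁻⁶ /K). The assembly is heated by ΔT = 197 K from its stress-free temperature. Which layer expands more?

alloy steel

α(alloy steel) = 13.0×10⁻⁶/K vs α(alumina ceramic) = 7.85×10⁻⁶/K.
Higher α expands more for the same ΔT: alloy steel.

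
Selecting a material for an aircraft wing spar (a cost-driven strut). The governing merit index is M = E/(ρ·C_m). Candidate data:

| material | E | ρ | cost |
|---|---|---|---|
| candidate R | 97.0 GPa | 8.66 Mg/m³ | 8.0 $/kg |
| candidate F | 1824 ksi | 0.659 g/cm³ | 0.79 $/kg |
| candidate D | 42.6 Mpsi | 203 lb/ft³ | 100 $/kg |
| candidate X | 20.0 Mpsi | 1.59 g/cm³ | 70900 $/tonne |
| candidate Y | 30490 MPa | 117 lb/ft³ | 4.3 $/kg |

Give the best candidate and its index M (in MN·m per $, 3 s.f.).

candidate F, M = 24.2 MN·m per $

Normalizing units and computing the index:
  candidate R: E = 97.00 GPa, ρ = 8660 kg/m³, cost = 8.000 $/kg
  candidate F: E = 12.58 GPa, ρ = 659.0 kg/m³, cost = 0.7900 $/kg
  candidate D: E = 293.7 GPa, ρ = 3252 kg/m³, cost = 100.0 $/kg
  candidate X: E = 137.9 GPa, ρ = 1590 kg/m³, cost = 70.90 $/kg
  candidate Y: E = 30.49 GPa, ρ = 1874 kg/m³, cost = 4.300 $/kg
  candidate F: M = 24.2 MN·m per $
  candidate Y: M = 3.78 MN·m per $
  candidate R: M = 1.40 MN·m per $
  candidate X: M = 1.22 MN·m per $
  candidate D: M = 0.903 MN·m per $
Candidate F has the largest M.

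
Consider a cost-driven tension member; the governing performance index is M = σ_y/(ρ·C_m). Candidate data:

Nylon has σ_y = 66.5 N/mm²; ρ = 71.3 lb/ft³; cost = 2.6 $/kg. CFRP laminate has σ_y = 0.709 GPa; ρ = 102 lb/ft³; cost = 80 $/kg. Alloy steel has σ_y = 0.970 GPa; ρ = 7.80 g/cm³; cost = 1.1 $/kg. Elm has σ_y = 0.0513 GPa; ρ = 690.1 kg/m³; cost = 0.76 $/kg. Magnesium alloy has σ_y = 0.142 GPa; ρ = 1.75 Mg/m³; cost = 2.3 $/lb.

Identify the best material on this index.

alloy steel

In SI units:
  nylon: σ_y = 66.50 MPa, ρ = 1142 kg/m³, cost = 2.600 $/kg
  CFRP laminate: σ_y = 709.0 MPa, ρ = 1634 kg/m³, cost = 80.00 $/kg
  alloy steel: σ_y = 970.0 MPa, ρ = 7800 kg/m³, cost = 1.100 $/kg
  elm: σ_y = 51.30 MPa, ρ = 690.1 kg/m³, cost = 0.7600 $/kg
  magnesium alloy: σ_y = 142.0 MPa, ρ = 1750 kg/m³, cost = 5.071 $/kg
  alloy steel: M = 113 kN·m per $
  elm: M = 97.8 kN·m per $
  nylon: M = 22.4 kN·m per $
  magnesium alloy: M = 16.0 kN·m per $
  CFRP laminate: M = 5.42 kN·m per $
Alloy steel has the largest M.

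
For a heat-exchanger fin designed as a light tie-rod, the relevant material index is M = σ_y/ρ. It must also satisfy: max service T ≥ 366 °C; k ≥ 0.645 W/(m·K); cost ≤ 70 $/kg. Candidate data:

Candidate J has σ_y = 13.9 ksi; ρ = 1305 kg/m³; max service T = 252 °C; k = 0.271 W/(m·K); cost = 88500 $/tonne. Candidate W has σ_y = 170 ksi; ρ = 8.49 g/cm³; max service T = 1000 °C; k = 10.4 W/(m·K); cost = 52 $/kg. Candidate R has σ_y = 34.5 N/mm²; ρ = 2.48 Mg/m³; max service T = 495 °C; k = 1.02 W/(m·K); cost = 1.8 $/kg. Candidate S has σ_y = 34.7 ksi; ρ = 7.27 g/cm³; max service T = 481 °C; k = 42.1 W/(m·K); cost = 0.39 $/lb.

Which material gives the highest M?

Screen on constraints: max service T ≥ 366 °C; k ≥ 0.645 W/(m·K); cost ≤ 70 $/kg. Survivors: candidate W, candidate R, candidate S.
In SI units:
  candidate W: σ_y = 1172 MPa, ρ = 8490 kg/m³
  candidate R: σ_y = 34.50 MPa, ρ = 2480 kg/m³
  candidate S: σ_y = 239.2 MPa, ρ = 7270 kg/m³
  candidate W: M = 138 kN·m/kg
  candidate S: M = 32.9 kN·m/kg
  candidate R: M = 13.9 kN·m/kg
Candidate W has the largest M.

candidate W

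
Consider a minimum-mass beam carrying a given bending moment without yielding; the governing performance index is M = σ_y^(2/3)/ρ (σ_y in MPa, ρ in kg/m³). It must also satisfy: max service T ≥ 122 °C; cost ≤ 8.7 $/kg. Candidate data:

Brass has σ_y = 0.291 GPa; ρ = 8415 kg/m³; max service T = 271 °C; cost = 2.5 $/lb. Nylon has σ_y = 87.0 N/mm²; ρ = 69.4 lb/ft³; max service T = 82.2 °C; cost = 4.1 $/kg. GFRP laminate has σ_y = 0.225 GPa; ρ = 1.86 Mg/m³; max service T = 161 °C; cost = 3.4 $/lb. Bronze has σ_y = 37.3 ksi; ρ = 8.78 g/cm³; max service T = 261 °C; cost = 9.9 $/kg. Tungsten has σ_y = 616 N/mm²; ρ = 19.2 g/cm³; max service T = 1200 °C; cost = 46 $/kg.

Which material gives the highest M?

GFRP laminate

Screen on constraints: max service T ≥ 122 °C; cost ≤ 8.7 $/kg. Survivors: brass, GFRP laminate.
After converting to SI:
  brass: σ_y = 291.0 MPa, ρ = 8415 kg/m³
  GFRP laminate: σ_y = 225.0 MPa, ρ = 1860 kg/m³
  GFRP laminate: M = 19.9×10⁻³
  brass: M = 5.22×10⁻³
The maximum is for GFRP laminate.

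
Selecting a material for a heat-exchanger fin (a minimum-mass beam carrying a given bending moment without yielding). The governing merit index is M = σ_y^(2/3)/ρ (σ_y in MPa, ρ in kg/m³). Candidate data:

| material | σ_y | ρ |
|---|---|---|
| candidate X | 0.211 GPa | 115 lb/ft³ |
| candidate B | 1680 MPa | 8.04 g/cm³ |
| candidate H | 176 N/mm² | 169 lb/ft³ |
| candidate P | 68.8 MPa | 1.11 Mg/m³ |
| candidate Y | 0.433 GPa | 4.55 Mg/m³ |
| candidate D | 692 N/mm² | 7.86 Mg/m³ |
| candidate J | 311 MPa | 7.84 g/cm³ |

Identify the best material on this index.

candidate X

After converting to SI:
  candidate X: σ_y = 211.0 MPa, ρ = 1842 kg/m³
  candidate B: σ_y = 1680 MPa, ρ = 8040 kg/m³
  candidate H: σ_y = 176.0 MPa, ρ = 2707 kg/m³
  candidate P: σ_y = 68.80 MPa, ρ = 1110 kg/m³
  candidate Y: σ_y = 433.0 MPa, ρ = 4550 kg/m³
  candidate D: σ_y = 692.0 MPa, ρ = 7860 kg/m³
  candidate J: σ_y = 311.0 MPa, ρ = 7840 kg/m³
  candidate X: M = 19.2×10⁻³
  candidate B: M = 17.6×10⁻³
  candidate P: M = 15.1×10⁻³
  candidate Y: M = 12.6×10⁻³
  candidate H: M = 11.6×10⁻³
  candidate D: M = 9.95×10⁻³
  candidate J: M = 5.85×10⁻³
The maximum is for candidate X.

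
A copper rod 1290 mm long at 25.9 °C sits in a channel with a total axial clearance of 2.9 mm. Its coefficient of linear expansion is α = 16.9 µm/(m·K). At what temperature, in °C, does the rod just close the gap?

α·L₀·ΔT = 2.9 mm ⇒ ΔT = 2.9 / (16.9×10⁻⁶ × 1290.0) = 133.0 K.
T = 25.9 + 133.0 = 158.9 °C.

159 °C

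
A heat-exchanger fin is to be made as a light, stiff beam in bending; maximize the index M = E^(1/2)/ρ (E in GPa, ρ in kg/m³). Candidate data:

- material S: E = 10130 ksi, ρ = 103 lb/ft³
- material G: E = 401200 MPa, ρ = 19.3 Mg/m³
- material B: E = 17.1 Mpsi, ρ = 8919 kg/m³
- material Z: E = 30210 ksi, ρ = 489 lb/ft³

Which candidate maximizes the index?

Convert each candidate to consistent units, then evaluate M:
  material S: E = 69.84 GPa, ρ = 1650 kg/m³
  material G: E = 401.2 GPa, ρ = 19300 kg/m³
  material B: E = 117.9 GPa, ρ = 8919 kg/m³
  material Z: E = 208.3 GPa, ρ = 7833 kg/m³
  material S: M = 5.07×10⁻³
  material Z: M = 1.84×10⁻³
  material B: M = 1.22×10⁻³
  material G: M = 1.04×10⁻³
Material S has the largest M.

material S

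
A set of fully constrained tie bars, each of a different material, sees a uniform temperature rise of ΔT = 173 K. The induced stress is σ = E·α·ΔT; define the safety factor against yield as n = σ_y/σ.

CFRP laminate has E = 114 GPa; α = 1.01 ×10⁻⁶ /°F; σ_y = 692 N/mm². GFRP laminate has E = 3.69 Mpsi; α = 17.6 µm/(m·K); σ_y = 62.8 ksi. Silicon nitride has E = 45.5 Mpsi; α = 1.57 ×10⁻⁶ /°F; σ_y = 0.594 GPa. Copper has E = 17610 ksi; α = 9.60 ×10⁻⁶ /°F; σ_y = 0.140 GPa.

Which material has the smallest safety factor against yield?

copper

In consistent units (E in GPa, α in ×10⁻⁶/K, σ_y in MPa):
  CFRP laminate: E = 114.0, α = 1.82, σ_y = 692.0 → σ = 35.9 MPa, n = 19.3
  GFRP laminate: E = 25.44, α = 17.6, σ_y = 433.0 → σ = 77.5 MPa, n = 5.59
  silicon nitride: E = 313.7, α = 2.83, σ_y = 594.0 → σ = 153 MPa, n = 3.87
  copper: E = 121.4, α = 17.3, σ_y = 140.0 → σ = 363 MPa, n = 0.386
Copper has the lowest safety factor, n = 0.386.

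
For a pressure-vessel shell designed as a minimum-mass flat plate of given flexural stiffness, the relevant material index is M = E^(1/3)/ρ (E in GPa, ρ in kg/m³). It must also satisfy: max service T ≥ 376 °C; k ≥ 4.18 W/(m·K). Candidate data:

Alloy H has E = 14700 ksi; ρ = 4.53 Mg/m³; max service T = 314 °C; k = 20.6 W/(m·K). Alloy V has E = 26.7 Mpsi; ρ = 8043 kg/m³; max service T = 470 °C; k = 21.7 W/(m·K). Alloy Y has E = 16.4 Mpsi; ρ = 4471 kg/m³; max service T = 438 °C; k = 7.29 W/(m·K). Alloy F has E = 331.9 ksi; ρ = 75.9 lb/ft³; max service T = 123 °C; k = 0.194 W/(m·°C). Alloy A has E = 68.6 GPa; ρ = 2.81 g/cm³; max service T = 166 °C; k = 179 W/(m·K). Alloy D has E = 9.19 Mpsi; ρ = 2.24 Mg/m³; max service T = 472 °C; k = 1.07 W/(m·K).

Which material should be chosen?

Screen on constraints: max service T ≥ 376 °C; k ≥ 4.18 W/(m·K). Survivors: alloy V, alloy Y.
Normalizing units and computing the index:
  alloy V: E = 184.1 GPa, ρ = 8043 kg/m³
  alloy Y: E = 113.1 GPa, ρ = 4471 kg/m³
  alloy Y: M = 1.08×10⁻³
  alloy V: M = 0.707×10⁻³
Alloy Y has the largest M.

alloy Y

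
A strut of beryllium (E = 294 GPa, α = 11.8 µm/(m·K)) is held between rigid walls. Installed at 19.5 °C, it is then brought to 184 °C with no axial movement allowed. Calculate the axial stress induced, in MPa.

571 MPa

ΔT = 164.5 K. Constrained thermal stress σ = E·α·ΔT = 294.0×10³ MPa × 11.8×10⁻⁶ × 164.5 = 571 MPa (compressive).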